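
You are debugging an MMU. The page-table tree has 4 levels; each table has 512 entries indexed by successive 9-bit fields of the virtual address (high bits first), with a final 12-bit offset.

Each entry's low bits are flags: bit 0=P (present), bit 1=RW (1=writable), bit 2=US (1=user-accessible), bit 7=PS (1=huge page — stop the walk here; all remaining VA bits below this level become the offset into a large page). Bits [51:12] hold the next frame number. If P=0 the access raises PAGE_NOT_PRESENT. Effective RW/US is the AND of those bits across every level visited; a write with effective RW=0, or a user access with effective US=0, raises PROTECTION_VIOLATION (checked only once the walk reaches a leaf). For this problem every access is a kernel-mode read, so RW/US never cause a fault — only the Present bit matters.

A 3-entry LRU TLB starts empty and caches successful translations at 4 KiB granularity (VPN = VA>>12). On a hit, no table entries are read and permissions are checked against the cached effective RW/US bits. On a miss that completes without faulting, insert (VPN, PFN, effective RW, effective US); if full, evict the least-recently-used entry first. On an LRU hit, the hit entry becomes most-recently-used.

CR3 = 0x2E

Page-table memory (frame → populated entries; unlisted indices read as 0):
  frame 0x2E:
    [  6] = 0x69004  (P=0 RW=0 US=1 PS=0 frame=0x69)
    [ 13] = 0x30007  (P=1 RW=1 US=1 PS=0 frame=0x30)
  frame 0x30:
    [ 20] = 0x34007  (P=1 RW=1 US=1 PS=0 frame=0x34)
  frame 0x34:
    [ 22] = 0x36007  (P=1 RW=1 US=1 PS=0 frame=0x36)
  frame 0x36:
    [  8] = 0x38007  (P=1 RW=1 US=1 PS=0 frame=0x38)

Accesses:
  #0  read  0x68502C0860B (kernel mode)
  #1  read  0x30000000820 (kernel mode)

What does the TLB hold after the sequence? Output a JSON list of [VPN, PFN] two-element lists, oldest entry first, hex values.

Walk each access:
#0 VA=0x68502C0860B (r,kernel):
  L0: frame=0x2E idx=13 entry=0x30007 [P=1 RW=1 US=1 PS=0]
  L1: frame=0x30 idx=20 entry=0x34007 [P=1 RW=1 US=1 PS=0]
  L2: frame=0x34 idx=22 entry=0x36007 [P=1 RW=1 US=1 PS=0]
  L3: frame=0x36 idx=8 entry=0x38007 [P=1 RW=1 US=1 PS=0]
  ⇒ phys 0x3860B  [4 reads]
#1 VA=0x30000000820 (r,kernel):
  L0: frame=0x2E idx=6 entry=0x69004 [P=0 RW=0 US=1 PS=0]
  → PAGE_NOT_PRESENT  (1 entries read)

TLB: [["0x68502C08", "0x38"]]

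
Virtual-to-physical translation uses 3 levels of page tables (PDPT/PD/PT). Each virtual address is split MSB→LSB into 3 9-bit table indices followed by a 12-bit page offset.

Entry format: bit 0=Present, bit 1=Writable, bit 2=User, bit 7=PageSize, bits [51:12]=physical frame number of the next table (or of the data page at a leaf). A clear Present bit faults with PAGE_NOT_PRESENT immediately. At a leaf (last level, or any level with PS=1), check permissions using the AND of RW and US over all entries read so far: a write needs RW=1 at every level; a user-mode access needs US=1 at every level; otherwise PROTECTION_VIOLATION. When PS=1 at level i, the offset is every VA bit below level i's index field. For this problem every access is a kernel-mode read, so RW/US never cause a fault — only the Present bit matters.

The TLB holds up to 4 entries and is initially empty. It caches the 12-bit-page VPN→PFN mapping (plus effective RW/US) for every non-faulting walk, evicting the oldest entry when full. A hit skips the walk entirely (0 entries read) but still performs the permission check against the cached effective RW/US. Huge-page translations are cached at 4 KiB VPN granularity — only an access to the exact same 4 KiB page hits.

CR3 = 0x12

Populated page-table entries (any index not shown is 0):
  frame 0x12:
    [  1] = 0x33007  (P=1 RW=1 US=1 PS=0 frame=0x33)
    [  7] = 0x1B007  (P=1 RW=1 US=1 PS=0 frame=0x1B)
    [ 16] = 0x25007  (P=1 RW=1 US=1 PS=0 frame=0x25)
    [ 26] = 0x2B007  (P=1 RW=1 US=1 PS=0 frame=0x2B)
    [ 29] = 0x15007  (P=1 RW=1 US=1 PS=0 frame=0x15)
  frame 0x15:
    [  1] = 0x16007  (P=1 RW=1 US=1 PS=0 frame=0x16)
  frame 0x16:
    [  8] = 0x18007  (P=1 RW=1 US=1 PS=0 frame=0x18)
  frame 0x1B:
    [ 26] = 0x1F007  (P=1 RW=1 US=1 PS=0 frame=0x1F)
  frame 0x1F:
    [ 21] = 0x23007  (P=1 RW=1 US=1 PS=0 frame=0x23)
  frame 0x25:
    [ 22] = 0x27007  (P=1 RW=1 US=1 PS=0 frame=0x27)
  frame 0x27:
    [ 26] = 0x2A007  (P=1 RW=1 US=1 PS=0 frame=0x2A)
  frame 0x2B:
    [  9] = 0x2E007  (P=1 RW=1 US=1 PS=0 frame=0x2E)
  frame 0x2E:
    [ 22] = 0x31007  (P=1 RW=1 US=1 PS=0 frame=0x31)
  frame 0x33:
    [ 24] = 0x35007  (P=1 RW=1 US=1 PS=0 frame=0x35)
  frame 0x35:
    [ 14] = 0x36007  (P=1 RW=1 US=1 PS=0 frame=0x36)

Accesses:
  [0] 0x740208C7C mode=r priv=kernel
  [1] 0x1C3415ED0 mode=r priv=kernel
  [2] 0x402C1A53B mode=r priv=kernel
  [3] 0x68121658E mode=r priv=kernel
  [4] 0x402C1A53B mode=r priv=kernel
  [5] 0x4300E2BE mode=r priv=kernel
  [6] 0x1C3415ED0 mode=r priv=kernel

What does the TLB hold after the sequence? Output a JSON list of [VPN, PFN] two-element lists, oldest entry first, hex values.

Per-access translation:
#0 VA=0x740208C7C (r,kernel):
  L0: frame=0x12 idx=29 entry=0x15007 [P=1 RW=1 US=1 PS=0]
  L1: frame=0x15 idx=1 entry=0x16007 [P=1 RW=1 US=1 PS=0]
  L2: frame=0x16 idx=8 entry=0x18007 [P=1 RW=1 US=1 PS=0]
  → PA=0x18C7C  (3 entries read)
#1 VA=0x1C3415ED0 (r,kernel):
  L0: frame=0x12 idx=7 entry=0x1B007 [P=1 RW=1 US=1 PS=0]
  L1: frame=0x1B idx=26 entry=0x1F007 [P=1 RW=1 US=1 PS=0]
  L2: frame=0x1F idx=21 entry=0x23007 [P=1 RW=1 US=1 PS=0]
  → PA=0x23ED0  (3 entries read)
#2 VA=0x402C1A53B (r,kernel):
  L0: frame=0x12 idx=16 entry=0x25007 [P=1 RW=1 US=1 PS=0]
  L1: frame=0x25 idx=22 entry=0x27007 [P=1 RW=1 US=1 PS=0]
  L2: frame=0x27 idx=26 entry=0x2A007 [P=1 RW=1 US=1 PS=0]
  → PA=0x2A53B  (3 entries read)
#3 VA=0x68121658E (r,kernel):
  L0: frame=0x12 idx=26 entry=0x2B007 [P=1 RW=1 US=1 PS=0]
  L1: frame=0x2B idx=9 entry=0x2E007 [P=1 RW=1 US=1 PS=0]
  L2: frame=0x2E idx=22 entry=0x31007 [P=1 RW=1 US=1 PS=0]
  → PA=0x3158E  (3 entries read)
#4 VA=0x402C1A53B (r,kernel):
  TLB hit vpn=0x402C1A → PA=0x2A53B
#5 VA=0x4300E2BE (r,kernel):
  L0: frame=0x12 idx=1 entry=0x33007 [P=1 RW=1 US=1 PS=0]
  L1: frame=0x33 idx=24 entry=0x35007 [P=1 RW=1 US=1 PS=0]
  L2: frame=0x35 idx=14 entry=0x36007 [P=1 RW=1 US=1 PS=0]
  → PA=0x362BE  (3 entries read)
#6 VA=0x1C3415ED0 (r,kernel):
  TLB hit vpn=0x1C3415 → PA=0x23ED0

TLB: [["0x1C3415", "0x23"], ["0x402C1A", "0x2A"], ["0x681216", "0x31"], ["0x4300E", "0x36"]]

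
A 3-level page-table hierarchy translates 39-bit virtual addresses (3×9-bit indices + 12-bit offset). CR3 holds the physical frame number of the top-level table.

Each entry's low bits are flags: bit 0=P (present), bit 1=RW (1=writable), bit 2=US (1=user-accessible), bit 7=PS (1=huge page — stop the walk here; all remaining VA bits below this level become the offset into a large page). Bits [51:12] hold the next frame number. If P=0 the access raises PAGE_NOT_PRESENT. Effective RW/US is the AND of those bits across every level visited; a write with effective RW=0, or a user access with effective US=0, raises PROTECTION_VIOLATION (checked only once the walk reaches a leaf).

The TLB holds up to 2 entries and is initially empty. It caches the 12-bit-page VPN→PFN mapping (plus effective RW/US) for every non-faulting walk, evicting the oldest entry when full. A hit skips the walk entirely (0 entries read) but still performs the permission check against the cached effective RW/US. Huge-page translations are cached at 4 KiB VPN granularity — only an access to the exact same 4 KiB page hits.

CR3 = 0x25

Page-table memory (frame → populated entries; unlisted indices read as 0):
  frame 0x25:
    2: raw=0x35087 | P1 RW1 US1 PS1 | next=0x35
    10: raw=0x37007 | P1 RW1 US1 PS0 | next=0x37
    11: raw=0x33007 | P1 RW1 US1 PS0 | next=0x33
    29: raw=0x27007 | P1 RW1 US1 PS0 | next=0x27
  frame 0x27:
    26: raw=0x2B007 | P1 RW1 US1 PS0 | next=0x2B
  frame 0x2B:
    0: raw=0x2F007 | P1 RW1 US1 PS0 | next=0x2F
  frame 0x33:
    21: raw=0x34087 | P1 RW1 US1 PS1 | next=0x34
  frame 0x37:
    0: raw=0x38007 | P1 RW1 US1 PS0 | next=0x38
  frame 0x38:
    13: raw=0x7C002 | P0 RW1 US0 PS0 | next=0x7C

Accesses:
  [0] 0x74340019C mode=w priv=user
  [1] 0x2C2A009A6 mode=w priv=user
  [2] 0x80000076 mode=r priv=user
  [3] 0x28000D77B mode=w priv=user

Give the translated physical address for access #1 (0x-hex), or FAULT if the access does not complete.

Walk each access:
#0 VA=0x74340019C (w,user):
  L0: frame=0x25 idx=29 entry=0x27007 [P=1 RW=1 US=1 PS=0]
  L1: frame=0x27 idx=26 entry=0x2B007 [P=1 RW=1 US=1 PS=0]
  L2: frame=0x2B idx=0 entry=0x2F007 [P=1 RW=1 US=1 PS=0]
  → PA=0x2F19C  (3 entries read)
#1 VA=0x2C2A009A6 (w,user):
  L0: frame=0x25 idx=11 entry=0x33007 [P=1 RW=1 US=1 PS=0]
  L1: frame=0x33 idx=21 entry=0x34087 [P=1 RW=1 US=1 PS=1]
  → PA=0x349A6 (huge @L1)  (2 entries read)
#2 VA=0x80000076 (r,user):
  L0: frame=0x25 idx=2 entry=0x35087 [P=1 RW=1 US=1 PS=1]
  → PA=0x35076 (huge @L0)  (1 entries read)
#3 VA=0x28000D77B (w,user):
  L0: frame=0x25 idx=10 entry=0x37007 [P=1 RW=1 US=1 PS=0]
  L1: frame=0x37 idx=0 entry=0x38007 [P=1 RW=1 US=1 PS=0]
  L2: frame=0x38 idx=13 entry=0x7C002 [P=0 RW=1 US=0 PS=0]
  ⇒ fault: PAGE_NOT_PRESENT  — 3 lookups

Access #1 PA: 0x349A6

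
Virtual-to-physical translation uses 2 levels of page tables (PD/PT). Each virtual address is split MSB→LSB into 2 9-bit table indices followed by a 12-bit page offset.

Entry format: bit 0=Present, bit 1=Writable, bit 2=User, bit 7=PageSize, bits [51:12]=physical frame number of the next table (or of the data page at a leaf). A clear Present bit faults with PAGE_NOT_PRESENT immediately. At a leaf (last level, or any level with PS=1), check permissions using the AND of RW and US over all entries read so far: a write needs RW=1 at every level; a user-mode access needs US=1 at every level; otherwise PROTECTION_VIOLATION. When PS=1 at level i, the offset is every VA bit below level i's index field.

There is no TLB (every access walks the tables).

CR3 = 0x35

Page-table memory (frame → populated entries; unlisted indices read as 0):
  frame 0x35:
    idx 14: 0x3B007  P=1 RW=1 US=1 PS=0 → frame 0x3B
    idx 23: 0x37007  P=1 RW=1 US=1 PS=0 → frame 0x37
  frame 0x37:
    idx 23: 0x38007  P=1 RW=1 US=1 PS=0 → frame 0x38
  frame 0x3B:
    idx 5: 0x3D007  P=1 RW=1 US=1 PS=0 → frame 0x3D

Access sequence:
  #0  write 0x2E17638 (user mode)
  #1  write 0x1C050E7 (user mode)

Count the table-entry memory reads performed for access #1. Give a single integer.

Walk each access:
#0 VA=0x2E17638 (w,user):
  L0: frame=0x35 idx=23 entry=0x37007 [P=1 RW=1 US=1 PS=0]
  L1: frame=0x37 idx=23 entry=0x38007 [P=1 RW=1 US=1 PS=0]
  → PA=0x38638  (2 entries read)
#1 VA=0x1C050E7 (w,user):
  L0: frame=0x35 idx=14 entry=0x3B007 [P=1 RW=1 US=1 PS=0]
  L1: frame=0x3B idx=5 entry=0x3D007 [P=1 RW=1 US=1 PS=0]
  → PA=0x3D0E7  (2 entries read)

Entries read for #1: 2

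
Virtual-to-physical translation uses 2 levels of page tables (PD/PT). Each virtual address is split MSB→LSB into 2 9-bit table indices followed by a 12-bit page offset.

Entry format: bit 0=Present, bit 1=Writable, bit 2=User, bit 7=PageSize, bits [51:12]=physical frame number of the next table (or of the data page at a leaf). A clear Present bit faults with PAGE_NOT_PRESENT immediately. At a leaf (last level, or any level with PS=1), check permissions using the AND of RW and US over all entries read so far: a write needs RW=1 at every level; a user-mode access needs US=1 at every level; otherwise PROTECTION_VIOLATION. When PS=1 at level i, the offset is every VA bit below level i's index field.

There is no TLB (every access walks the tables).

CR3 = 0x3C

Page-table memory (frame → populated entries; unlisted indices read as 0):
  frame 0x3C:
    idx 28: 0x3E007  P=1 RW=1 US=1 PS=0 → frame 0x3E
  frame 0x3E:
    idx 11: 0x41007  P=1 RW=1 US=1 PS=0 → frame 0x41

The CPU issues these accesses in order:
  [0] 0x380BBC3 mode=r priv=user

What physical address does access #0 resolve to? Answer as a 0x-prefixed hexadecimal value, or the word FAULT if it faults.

Walk each access:
#0 VA=0x380BBC3 (r,user):
  [0] read 0x3C idx=28: raw=0x3E007 flags P=1 W=1 U=1 S=0
  [1] read 0x3E idx=11: raw=0x41007 flags P=1 W=1 U=1 S=0
  → PA=0x41BC3  (2 entries read)

Access #0 PA: 0x41BC3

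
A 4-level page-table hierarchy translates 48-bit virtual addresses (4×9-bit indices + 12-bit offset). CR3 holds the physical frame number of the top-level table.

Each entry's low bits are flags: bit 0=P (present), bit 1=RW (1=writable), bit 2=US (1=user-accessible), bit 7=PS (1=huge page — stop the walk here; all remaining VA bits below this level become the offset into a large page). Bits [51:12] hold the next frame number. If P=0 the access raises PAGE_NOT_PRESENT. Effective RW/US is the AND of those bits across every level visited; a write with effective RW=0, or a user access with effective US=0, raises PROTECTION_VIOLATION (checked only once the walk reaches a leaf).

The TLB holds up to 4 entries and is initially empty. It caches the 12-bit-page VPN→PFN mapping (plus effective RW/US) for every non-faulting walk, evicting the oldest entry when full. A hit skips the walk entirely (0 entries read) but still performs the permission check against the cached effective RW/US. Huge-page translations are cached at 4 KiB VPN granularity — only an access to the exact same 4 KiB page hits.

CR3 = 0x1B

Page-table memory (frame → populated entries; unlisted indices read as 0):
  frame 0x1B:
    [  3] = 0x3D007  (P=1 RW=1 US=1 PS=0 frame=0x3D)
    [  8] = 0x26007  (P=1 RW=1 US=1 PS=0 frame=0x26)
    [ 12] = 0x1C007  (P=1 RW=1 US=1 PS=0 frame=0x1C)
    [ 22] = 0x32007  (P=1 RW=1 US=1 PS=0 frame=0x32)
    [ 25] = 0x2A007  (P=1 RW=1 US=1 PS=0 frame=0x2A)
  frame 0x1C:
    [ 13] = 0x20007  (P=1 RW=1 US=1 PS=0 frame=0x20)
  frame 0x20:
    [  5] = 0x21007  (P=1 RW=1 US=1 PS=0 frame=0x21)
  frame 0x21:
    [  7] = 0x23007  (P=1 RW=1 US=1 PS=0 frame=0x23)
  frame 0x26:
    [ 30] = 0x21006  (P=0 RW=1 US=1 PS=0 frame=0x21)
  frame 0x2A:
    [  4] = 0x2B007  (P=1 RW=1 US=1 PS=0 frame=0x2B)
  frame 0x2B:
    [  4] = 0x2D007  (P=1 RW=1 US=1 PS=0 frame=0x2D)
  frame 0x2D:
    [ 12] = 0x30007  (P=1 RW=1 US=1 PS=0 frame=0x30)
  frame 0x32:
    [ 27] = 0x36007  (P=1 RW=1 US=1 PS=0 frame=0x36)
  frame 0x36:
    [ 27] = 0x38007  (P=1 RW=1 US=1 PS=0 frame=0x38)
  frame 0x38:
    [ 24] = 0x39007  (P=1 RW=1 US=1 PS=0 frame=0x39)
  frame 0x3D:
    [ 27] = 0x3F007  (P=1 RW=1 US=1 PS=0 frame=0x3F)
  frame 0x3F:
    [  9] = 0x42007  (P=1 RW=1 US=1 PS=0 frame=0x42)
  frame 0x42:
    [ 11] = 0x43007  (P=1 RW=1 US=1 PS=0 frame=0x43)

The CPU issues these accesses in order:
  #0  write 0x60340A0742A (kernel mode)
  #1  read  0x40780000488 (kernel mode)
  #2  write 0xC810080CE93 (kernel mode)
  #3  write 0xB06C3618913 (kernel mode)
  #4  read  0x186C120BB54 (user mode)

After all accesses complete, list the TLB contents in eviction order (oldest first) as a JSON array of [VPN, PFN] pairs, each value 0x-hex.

Trace:
#0 VA=0x60340A0742A (w,kernel):
  L0: frame=0x1B idx=12 entry=0x1C007 [P=1 RW=1 US=1 PS=0]
  L1: frame=0x1C idx=13 entry=0x20007 [P=1 RW=1 US=1 PS=0]
  L2: frame=0x20 idx=5 entry=0x21007 [P=1 RW=1 US=1 PS=0]
  L3: frame=0x21 idx=7 entry=0x23007 [P=1 RW=1 US=1 PS=0]
  ✓ 0x2342A  — 4 lookups
#1 VA=0x40780000488 (r,kernel):
  L0: frame=0x1B idx=8 entry=0x26007 [P=1 RW=1 US=1 PS=0]
  L1: frame=0x26 idx=30 entry=0x21006 [P=0 RW=1 US=1 PS=0]
  → PAGE_NOT_PRESENT  (2 entries read)
#2 VA=0xC810080CE93 (w,kernel):
  L0: frame=0x1B idx=25 entry=0x2A007 [P=1 RW=1 US=1 PS=0]
  L1: frame=0x2A idx=4 entry=0x2B007 [P=1 RW=1 US=1 PS=0]
  L2: frame=0x2B idx=4 entry=0x2D007 [P=1 RW=1 US=1 PS=0]
  L3: frame=0x2D idx=12 entry=0x30007 [P=1 RW=1 US=1 PS=0]
  ✓ 0x30E93  — 4 lookups
#3 VA=0xB06C3618913 (w,kernel):
  L0: frame=0x1B idx=22 entry=0x32007 [P=1 RW=1 US=1 PS=0]
  L1: frame=0x32 idx=27 entry=0x36007 [P=1 RW=1 US=1 PS=0]
  L2: frame=0x36 idx=27 entry=0x38007 [P=1 RW=1 US=1 PS=0]
  L3: frame=0x38 idx=24 entry=0x39007 [P=1 RW=1 US=1 PS=0]
  ✓ 0x39913  — 4 lookups
#4 VA=0x186C120BB54 (r,user):
  L0: frame=0x1B idx=3 entry=0x3D007 [P=1 RW=1 US=1 PS=0]
  L1: frame=0x3D idx=27 entry=0x3F007 [P=1 RW=1 US=1 PS=0]
  L2: frame=0x3F idx=9 entry=0x42007 [P=1 RW=1 US=1 PS=0]
  L3: frame=0x42 idx=11 entry=0x43007 [P=1 RW=1 US=1 PS=0]
  ✓ 0x43B54  — 4 lookups

TLB: [["0x60340A07", "0x23"], ["0xC810080C", "0x30"], ["0xB06C3618", "0x39"], ["0x186C120B", "0x43"]]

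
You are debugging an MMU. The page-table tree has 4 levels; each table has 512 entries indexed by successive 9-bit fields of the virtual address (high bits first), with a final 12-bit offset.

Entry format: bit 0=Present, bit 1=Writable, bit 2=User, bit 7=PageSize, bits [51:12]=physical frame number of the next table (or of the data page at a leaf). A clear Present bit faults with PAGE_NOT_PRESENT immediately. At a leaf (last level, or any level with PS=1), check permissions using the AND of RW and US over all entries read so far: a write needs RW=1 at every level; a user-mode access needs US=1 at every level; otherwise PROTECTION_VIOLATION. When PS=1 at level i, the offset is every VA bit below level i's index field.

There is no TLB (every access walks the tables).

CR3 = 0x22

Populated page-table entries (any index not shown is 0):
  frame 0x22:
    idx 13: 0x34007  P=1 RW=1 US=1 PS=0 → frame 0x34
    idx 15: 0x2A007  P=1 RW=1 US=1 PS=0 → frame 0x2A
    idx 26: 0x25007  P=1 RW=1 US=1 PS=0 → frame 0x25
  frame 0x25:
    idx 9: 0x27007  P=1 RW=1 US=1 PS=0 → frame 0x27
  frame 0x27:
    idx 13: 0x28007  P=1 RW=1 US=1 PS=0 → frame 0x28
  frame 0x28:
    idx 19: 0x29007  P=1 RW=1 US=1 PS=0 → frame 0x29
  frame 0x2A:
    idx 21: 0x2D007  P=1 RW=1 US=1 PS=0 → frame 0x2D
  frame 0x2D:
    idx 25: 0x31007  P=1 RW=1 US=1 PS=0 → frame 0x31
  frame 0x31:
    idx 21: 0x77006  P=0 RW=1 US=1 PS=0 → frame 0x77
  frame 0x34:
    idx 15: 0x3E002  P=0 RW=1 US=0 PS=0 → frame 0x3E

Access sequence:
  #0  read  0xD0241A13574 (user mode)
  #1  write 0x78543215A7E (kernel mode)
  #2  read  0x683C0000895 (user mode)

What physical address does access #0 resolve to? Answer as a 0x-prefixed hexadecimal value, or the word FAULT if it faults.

Trace:
#0 VA=0xD0241A13574 (r,user):
  L0: frame=0x22 idx=26 entry=0x25007 [P=1 RW=1 US=1 PS=0]
  L1: frame=0x25 idx=9 entry=0x27007 [P=1 RW=1 US=1 PS=0]
  L2: frame=0x27 idx=13 entry=0x28007 [P=1 RW=1 US=1 PS=0]
  L3: frame=0x28 idx=19 entry=0x29007 [P=1 RW=1 US=1 PS=0]
  → PA=0x29574  (4 entries read)
#1 VA=0x78543215A7E (w,kernel):
  L0: frame=0x22 idx=15 entry=0x2A007 [P=1 RW=1 US=1 PS=0]
  L1: frame=0x2A idx=21 entry=0x2D007 [P=1 RW=1 US=1 PS=0]
  L2: frame=0x2D idx=25 entry=0x31007 [P=1 RW=1 US=1 PS=0]
  L3: frame=0x31 idx=21 entry=0x77006 [P=0 RW=1 US=1 PS=0]
  → PAGE_NOT_PRESENT  (4 entries read)
#2 VA=0x683C0000895 (r,user):
  L0: frame=0x22 idx=13 entry=0x34007 [P=1 RW=1 US=1 PS=0]
  L1: frame=0x34 idx=15 entry=0x3E002 [P=0 RW=1 US=0 PS=0]
  → PAGE_NOT_PRESENT  (2 entries read)

Access #0 PA: 0x29574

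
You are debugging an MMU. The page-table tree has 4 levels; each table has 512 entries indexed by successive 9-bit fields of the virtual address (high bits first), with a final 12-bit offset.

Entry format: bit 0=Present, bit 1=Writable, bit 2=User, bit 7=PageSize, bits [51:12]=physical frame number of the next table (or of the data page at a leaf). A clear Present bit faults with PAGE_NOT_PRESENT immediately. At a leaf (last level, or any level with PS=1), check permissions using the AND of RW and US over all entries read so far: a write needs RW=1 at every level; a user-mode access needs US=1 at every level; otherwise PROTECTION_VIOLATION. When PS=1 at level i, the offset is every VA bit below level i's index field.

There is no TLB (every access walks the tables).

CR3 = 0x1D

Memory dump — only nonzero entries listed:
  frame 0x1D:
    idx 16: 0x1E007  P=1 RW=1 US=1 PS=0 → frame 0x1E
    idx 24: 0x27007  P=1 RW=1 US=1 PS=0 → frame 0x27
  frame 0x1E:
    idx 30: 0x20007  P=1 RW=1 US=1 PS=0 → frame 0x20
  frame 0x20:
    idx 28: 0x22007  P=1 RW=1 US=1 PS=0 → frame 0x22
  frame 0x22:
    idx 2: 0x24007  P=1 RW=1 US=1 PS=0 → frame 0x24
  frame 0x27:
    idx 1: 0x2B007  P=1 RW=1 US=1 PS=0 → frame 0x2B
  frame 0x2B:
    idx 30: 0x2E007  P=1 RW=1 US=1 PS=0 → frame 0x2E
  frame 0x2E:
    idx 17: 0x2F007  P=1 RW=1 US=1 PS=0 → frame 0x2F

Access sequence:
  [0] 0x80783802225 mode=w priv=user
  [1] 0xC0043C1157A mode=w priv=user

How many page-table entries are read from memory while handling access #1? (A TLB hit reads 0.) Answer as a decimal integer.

Trace:
#0 VA=0x80783802225 (w,user):
  [0] read 0x1D idx=16: raw=0x1E007 flags P=1 W=1 U=1 S=0
  [1] read 0x1E idx=30: raw=0x20007 flags P=1 W=1 U=1 S=0
  [2] read 0x20 idx=28: raw=0x22007 flags P=1 W=1 U=1 S=0
  [3] read 0x22 idx=2: raw=0x24007 flags P=1 W=1 U=1 S=0
  ⇒ phys 0x24225  [4 reads]
#1 VA=0xC0043C1157A (w,user):
  [0] read 0x1D idx=24: raw=0x27007 flags P=1 W=1 U=1 S=0
  [1] read 0x27 idx=1: raw=0x2B007 flags P=1 W=1 U=1 S=0
  [2] read 0x2B idx=30: raw=0x2E007 flags P=1 W=1 U=1 S=0
  [3] read 0x2E idx=17: raw=0x2F007 flags P=1 W=1 U=1 S=0
  ⇒ phys 0x2F57A  [4 reads]

Entries read for #1: 4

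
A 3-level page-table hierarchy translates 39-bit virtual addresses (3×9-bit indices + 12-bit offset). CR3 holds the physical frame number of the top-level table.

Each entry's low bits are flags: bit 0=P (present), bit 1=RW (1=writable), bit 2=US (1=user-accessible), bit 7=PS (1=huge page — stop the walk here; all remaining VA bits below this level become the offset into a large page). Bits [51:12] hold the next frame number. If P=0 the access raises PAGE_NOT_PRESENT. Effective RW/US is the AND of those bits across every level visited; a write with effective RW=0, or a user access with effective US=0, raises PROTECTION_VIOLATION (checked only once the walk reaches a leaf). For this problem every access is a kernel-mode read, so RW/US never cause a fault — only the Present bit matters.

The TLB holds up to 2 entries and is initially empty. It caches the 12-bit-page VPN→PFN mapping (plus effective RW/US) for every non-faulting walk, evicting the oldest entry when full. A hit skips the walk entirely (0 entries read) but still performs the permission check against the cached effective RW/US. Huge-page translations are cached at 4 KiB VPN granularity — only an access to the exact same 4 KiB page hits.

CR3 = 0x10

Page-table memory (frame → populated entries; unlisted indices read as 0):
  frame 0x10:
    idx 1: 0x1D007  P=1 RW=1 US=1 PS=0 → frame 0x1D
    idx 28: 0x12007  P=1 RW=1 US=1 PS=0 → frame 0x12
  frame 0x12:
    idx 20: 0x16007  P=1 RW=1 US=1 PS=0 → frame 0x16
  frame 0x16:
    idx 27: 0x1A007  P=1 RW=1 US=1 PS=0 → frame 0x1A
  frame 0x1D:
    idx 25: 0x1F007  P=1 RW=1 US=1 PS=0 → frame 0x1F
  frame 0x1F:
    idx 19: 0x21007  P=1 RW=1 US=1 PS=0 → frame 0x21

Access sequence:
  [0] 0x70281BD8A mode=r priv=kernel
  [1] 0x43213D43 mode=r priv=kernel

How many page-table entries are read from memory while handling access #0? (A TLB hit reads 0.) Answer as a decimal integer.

Per-access translation:
#0 VA=0x70281BD8A (r,kernel):
  lvl0: tbl 0x10, slot 28 ⇒ 0x12007 (P1/RW1/US1/PS0)
  lvl1: tbl 0x12, slot 20 ⇒ 0x16007 (P1/RW1/US1/PS0)
  lvl2: tbl 0x16, slot 27 ⇒ 0x1A007 (P1/RW1/US1/PS0)
  → PA=0x1AD8A  (3 entries read)
#1 VA=0x43213D43 (r,kernel):
  lvl0: tbl 0x10, slot 1 ⇒ 0x1D007 (P1/RW1/US1/PS0)
  lvl1: tbl 0x1D, slot 25 ⇒ 0x1F007 (P1/RW1/US1/PS0)
  lvl2: tbl 0x1F, slot 19 ⇒ 0x21007 (P1/RW1/US1/PS0)
  → PA=0x21D43  (3 entries read)

Entries read for #0: 3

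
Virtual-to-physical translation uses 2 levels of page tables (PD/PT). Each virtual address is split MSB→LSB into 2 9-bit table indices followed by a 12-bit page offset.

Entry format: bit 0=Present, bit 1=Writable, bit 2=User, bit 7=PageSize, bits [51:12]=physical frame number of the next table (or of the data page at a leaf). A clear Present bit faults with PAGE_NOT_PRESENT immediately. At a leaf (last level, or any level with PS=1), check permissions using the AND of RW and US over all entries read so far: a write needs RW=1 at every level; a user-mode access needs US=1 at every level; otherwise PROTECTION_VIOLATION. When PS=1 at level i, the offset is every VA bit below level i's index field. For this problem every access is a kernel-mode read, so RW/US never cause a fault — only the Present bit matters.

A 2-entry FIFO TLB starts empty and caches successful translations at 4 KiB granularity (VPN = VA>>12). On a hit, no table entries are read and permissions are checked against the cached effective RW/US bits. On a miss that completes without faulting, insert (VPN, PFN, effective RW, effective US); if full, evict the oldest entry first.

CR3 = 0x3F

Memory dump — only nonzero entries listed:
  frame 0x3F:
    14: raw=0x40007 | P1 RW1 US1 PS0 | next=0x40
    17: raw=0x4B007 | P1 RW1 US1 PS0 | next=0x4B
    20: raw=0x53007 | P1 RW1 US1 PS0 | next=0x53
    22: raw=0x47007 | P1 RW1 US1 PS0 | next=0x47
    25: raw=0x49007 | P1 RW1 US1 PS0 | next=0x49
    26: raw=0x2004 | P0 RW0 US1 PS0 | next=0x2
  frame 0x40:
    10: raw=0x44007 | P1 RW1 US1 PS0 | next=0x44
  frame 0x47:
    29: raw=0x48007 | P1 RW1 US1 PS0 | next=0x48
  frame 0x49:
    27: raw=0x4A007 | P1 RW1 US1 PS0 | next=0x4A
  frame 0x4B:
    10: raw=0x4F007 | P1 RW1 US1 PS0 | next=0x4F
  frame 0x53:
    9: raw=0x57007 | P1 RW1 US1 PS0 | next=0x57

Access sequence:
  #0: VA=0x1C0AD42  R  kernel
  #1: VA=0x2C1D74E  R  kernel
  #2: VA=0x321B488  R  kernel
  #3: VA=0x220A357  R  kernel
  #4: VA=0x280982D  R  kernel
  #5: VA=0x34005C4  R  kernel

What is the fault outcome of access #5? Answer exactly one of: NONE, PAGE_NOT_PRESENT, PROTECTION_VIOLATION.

Per-access translation:
#0 VA=0x1C0AD42 (r,kernel):
  lvl0: tbl 0x3F, slot 14 ⇒ 0x40007 (P1/RW1/US1/PS0)
  lvl1: tbl 0x40, slot 10 ⇒ 0x44007 (P1/RW1/US1/PS0)
  → PA=0x44D42  (2 entries read)
#1 VA=0x2C1D74E (r,kernel):
  lvl0: tbl 0x3F, slot 22 ⇒ 0x47007 (P1/RW1/US1/PS0)
  lvl1: tbl 0x47, slot 29 ⇒ 0x48007 (P1/RW1/US1/PS0)
  → PA=0x4874E  (2 entries read)
#2 VA=0x321B488 (r,kernel):
  lvl0: tbl 0x3F, slot 25 ⇒ 0x49007 (P1/RW1/US1/PS0)
  lvl1: tbl 0x49, slot 27 ⇒ 0x4A007 (P1/RW1/US1/PS0)
  → PA=0x4A488  (2 entries read)
#3 VA=0x220A357 (r,kernel):
  lvl0: tbl 0x3F, slot 17 ⇒ 0x4B007 (P1/RW1/US1/PS0)
  lvl1: tbl 0x4B, slot 10 ⇒ 0x4F007 (P1/RW1/US1/PS0)
  → PA=0x4F357  (2 entries read)
#4 VA=0x280982D (r,kernel):
  lvl0: tbl 0x3F, slot 20 ⇒ 0x53007 (P1/RW1/US1/PS0)
  lvl1: tbl 0x53, slot 9 ⇒ 0x57007 (P1/RW1/US1/PS0)
  → PA=0x5782D  (2 entries read)
#5 VA=0x34005C4 (r,kernel):
  lvl0: tbl 0x3F, slot 26 ⇒ 0x2004 (P0/RW0/US1/PS0)
  ✗ PAGE_NOT_PRESENT  [1 reads]

Access #5 fault: PAGE_NOT_PRESENT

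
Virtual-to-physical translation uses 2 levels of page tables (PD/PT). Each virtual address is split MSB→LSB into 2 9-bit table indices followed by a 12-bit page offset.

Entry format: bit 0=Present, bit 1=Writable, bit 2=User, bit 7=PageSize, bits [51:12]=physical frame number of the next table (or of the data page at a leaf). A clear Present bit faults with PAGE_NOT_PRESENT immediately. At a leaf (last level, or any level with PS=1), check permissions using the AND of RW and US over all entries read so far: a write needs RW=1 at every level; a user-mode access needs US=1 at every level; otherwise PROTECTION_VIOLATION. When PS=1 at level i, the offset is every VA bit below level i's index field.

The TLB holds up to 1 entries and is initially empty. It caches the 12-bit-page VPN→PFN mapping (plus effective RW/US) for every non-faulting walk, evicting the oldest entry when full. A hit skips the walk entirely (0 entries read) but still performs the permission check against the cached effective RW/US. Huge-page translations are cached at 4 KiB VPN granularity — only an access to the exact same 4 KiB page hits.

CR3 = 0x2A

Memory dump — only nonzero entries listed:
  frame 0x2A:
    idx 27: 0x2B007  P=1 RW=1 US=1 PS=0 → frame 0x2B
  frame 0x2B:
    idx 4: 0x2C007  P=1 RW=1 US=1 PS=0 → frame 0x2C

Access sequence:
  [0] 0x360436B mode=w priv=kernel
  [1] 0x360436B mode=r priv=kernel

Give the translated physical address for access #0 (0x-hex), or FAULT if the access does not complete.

Trace:
#0 VA=0x360436B (w,kernel):
  [0] read 0x2A idx=27: raw=0x2B007 flags P=1 W=1 U=1 S=0
  [1] read 0x2B idx=4: raw=0x2C007 flags P=1 W=1 U=1 S=0
  ⇒ phys 0x2C36B  [2 reads]
#1 VA=0x360436B (r,kernel):
  TLB hit vpn=0x3604 → PA=0x2C36B

Access #0 PA: 0x2C36B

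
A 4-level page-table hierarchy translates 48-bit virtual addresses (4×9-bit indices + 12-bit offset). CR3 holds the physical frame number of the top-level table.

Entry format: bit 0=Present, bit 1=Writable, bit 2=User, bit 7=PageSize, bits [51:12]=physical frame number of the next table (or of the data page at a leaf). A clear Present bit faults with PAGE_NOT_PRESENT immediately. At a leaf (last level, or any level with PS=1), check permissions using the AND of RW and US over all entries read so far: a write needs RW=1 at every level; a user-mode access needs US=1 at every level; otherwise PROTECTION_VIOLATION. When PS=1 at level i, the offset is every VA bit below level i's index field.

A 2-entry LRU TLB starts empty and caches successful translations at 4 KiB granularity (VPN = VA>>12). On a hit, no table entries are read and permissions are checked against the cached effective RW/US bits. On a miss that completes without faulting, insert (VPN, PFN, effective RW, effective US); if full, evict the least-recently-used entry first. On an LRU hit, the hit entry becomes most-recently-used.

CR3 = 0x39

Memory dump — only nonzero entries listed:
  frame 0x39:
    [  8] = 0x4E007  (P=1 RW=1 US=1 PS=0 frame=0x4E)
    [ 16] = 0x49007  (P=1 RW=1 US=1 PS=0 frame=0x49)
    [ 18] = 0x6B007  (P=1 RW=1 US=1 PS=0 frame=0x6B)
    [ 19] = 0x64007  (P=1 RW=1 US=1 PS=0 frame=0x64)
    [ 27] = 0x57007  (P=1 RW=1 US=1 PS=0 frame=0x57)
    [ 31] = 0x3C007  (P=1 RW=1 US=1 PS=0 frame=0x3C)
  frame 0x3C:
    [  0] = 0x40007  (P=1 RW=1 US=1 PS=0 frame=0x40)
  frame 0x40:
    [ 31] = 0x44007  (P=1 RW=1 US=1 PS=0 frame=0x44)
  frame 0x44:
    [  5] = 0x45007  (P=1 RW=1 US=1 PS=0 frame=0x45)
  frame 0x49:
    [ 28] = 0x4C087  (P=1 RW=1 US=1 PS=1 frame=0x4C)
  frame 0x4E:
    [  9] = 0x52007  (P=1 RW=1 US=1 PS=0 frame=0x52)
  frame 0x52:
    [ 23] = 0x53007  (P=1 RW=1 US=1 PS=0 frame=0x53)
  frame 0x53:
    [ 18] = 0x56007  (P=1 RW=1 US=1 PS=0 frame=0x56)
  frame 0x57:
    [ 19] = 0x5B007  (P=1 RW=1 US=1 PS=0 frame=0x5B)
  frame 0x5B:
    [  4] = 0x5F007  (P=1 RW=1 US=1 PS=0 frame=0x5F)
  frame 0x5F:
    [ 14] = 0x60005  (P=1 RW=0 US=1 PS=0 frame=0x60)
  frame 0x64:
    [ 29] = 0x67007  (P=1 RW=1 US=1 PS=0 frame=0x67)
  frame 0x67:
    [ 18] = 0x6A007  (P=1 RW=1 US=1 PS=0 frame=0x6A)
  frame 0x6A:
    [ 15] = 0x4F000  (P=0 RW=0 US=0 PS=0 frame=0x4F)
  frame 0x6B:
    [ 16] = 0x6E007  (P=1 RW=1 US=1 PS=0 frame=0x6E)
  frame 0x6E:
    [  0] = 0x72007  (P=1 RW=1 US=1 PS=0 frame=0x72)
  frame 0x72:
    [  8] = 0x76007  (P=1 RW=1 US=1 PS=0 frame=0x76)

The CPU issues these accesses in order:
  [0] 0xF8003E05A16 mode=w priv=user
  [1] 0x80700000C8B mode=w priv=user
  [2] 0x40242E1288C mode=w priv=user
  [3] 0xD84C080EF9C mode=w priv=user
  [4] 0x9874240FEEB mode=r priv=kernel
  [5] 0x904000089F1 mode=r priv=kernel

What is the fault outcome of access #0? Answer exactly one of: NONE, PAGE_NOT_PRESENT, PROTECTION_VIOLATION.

Walk each access:
#0 VA=0xF8003E05A16 (w,user):
  L0 @0x39[31] → 0x3C007  P=1,RW=1,US=1,PS=0
  L1 @0x3C[0] → 0x40007  P=1,RW=1,US=1,PS=0
  L2 @0x40[31] → 0x44007  P=1,RW=1,US=1,PS=0
  L3 @0x44[5] → 0x45007  P=1,RW=1,US=1,PS=0
  ⇒ phys 0x45A16  [4 reads]
#1 VA=0x80700000C8B (w,user):
  L0 @0x39[16] → 0x49007  P=1,RW=1,US=1,PS=0
  L1 @0x49[28] → 0x4C087  P=1,RW=1,US=1,PS=1
  ⇒ phys 0x4CC8B (huge @L1)  [2 reads]
#2 VA=0x40242E1288C (w,user):
  L0 @0x39[8] → 0x4E007  P=1,RW=1,US=1,PS=0
  L1 @0x4E[9] → 0x52007  P=1,RW=1,US=1,PS=0
  L2 @0x52[23] → 0x53007  P=1,RW=1,US=1,PS=0
  L3 @0x53[18] → 0x56007  P=1,RW=1,US=1,PS=0
  ⇒ phys 0x5688C  [4 reads]
#3 VA=0xD84C080EF9C (w,user):
  L0 @0x39[27] → 0x57007  P=1,RW=1,US=1,PS=0
  L1 @0x57[19] → 0x5B007  P=1,RW=1,US=1,PS=0
  L2 @0x5B[4] → 0x5F007  P=1,RW=1,US=1,PS=0
  L3 @0x5F[14] → 0x60005  P=1,RW=0,US=1,PS=0
  ✗ PROTECTION_VIOLATION  [4 reads]
#4 VA=0x9874240FEEB (r,kernel):
  L0 @0x39[19] → 0x64007  P=1,RW=1,US=1,PS=0
  L1 @0x64[29] → 0x67007  P=1,RW=1,US=1,PS=0
  L2 @0x67[18] → 0x6A007  P=1,RW=1,US=1,PS=0
  L3 @0x6A[15] → 0x4F000  P=0,RW=0,US=0,PS=0
  ✗ PAGE_NOT_PRESENT  [4 reads]
#5 VA=0x904000089F1 (r,kernel):
  L0 @0x39[18] → 0x6B007  P=1,RW=1,US=1,PS=0
  L1 @0x6B[16] → 0x6E007  P=1,RW=1,US=1,PS=0
  L2 @0x6E[0] → 0x72007  P=1,RW=1,US=1,PS=0
  L3 @0x72[8] → 0x76007  P=1,RW=1,US=1,PS=0
  ⇒ phys 0x769F1  [4 reads]

Access #0 fault: NONE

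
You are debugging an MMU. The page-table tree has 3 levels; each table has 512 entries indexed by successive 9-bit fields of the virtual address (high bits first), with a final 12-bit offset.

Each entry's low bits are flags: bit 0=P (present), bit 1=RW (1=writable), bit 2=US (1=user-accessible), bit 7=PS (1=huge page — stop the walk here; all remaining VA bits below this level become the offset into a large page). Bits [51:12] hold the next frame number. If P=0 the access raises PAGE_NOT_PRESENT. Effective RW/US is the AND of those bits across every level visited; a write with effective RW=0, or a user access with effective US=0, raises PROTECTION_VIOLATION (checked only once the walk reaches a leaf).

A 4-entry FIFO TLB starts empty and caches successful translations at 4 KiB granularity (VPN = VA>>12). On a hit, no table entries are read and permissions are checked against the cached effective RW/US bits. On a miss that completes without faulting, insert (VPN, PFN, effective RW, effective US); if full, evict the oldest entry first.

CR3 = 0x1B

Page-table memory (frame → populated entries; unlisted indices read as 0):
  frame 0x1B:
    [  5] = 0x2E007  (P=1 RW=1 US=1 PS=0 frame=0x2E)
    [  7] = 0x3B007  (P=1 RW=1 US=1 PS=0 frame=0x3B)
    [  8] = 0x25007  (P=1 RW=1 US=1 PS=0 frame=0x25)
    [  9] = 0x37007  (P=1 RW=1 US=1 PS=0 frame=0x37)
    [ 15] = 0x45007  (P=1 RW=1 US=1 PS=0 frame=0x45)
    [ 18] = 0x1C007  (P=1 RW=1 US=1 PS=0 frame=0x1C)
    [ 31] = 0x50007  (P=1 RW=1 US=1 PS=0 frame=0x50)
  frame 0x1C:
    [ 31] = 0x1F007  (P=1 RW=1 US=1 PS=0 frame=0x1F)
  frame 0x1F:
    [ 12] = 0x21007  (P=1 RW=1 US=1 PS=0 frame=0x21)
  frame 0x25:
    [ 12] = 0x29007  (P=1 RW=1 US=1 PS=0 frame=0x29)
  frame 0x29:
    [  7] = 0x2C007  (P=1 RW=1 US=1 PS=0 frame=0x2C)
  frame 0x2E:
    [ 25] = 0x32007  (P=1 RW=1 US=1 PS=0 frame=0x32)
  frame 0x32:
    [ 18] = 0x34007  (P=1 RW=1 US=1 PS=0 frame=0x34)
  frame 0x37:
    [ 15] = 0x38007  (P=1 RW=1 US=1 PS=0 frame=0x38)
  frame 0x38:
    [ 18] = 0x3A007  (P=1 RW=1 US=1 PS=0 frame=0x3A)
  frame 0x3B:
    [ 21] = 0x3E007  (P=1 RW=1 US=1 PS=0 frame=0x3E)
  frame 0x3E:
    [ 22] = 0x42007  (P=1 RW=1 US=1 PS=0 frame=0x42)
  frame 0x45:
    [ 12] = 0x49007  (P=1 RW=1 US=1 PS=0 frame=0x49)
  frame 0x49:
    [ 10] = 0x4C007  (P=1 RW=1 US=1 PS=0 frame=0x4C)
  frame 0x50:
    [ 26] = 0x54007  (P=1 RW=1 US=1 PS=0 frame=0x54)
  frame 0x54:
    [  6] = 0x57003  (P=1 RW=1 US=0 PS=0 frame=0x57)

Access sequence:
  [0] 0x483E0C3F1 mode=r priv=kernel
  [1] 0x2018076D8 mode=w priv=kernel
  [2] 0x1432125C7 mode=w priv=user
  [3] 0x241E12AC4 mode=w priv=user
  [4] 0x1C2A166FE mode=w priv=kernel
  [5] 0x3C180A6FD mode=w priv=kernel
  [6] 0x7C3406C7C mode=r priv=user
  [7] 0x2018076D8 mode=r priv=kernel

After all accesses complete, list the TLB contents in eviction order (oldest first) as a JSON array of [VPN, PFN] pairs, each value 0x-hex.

Trace:
#0 VA=0x483E0C3F1 (r,kernel):
  L0: frame=0x1B idx=18 entry=0x1C007 [P=1 RW=1 US=1 PS=0]
  L1: frame=0x1C idx=31 entry=0x1F007 [P=1 RW=1 US=1 PS=0]
  L2: frame=0x1F idx=12 entry=0x21007 [P=1 RW=1 US=1 PS=0]
  ✓ 0x213F1  — 3 lookups
#1 VA=0x2018076D8 (w,kernel):
  L0: frame=0x1B idx=8 entry=0x25007 [P=1 RW=1 US=1 PS=0]
  L1: frame=0x25 idx=12 entry=0x29007 [P=1 RW=1 US=1 PS=0]
  L2: frame=0x29 idx=7 entry=0x2C007 [P=1 RW=1 US=1 PS=0]
  ✓ 0x2C6D8  — 3 lookups
#2 VA=0x1432125C7 (w,user):
  L0: frame=0x1B idx=5 entry=0x2E007 [P=1 RW=1 US=1 PS=0]
  L1: frame=0x2E idx=25 entry=0x32007 [P=1 RW=1 US=1 PS=0]
  L2: frame=0x32 idx=18 entry=0x34007 [P=1 RW=1 US=1 PS=0]
  ✓ 0x345C7  — 3 lookups
#3 VA=0x241E12AC4 (w,user):
  L0: frame=0x1B idx=9 entry=0x37007 [P=1 RW=1 US=1 PS=0]
  L1: frame=0x37 idx=15 entry=0x38007 [P=1 RW=1 US=1 PS=0]
  L2: frame=0x38 idx=18 entry=0x3A007 [P=1 RW=1 US=1 PS=0]
  ✓ 0x3AAC4  — 3 lookups
#4 VA=0x1C2A166FE (w,kernel):
  L0: frame=0x1B idx=7 entry=0x3B007 [P=1 RW=1 US=1 PS=0]
  L1: frame=0x3B idx=21 entry=0x3E007 [P=1 RW=1 US=1 PS=0]
  L2: frame=0x3E idx=22 entry=0x42007 [P=1 RW=1 US=1 PS=0]
  ✓ 0x426FE  — 3 lookups
#5 VA=0x3C180A6FD (w,kernel):
  L0: frame=0x1B idx=15 entry=0x45007 [P=1 RW=1 US=1 PS=0]
  L1: frame=0x45 idx=12 entry=0x49007 [P=1 RW=1 US=1 PS=0]
  L2: frame=0x49 idx=10 entry=0x4C007 [P=1 RW=1 US=1 PS=0]
  ✓ 0x4C6FD  — 3 lookups
#6 VA=0x7C3406C7C (r,user):
  L0: frame=0x1B idx=31 entry=0x50007 [P=1 RW=1 US=1 PS=0]
  L1: frame=0x50 idx=26 entry=0x54007 [P=1 RW=1 US=1 PS=0]
  L2: frame=0x54 idx=6 entry=0x57003 [P=1 RW=1 US=0 PS=0]
  → PROTECTION_VIOLATION  (3 entries read)
#7 VA=0x2018076D8 (r,kernel):
  L0: frame=0x1B idx=8 entry=0x25007 [P=1 RW=1 US=1 PS=0]
  L1: frame=0x25 idx=12 entry=0x29007 [P=1 RW=1 US=1 PS=0]
  L2: frame=0x29 idx=7 entry=0x2C007 [P=1 RW=1 US=1 PS=0]
  ✓ 0x2C6D8  — 3 lookups

TLB: [["0x241E12", "0x3A"], ["0x1C2A16", "0x42"], ["0x3C180A", "0x4C"], ["0x201807", "0x2C"]]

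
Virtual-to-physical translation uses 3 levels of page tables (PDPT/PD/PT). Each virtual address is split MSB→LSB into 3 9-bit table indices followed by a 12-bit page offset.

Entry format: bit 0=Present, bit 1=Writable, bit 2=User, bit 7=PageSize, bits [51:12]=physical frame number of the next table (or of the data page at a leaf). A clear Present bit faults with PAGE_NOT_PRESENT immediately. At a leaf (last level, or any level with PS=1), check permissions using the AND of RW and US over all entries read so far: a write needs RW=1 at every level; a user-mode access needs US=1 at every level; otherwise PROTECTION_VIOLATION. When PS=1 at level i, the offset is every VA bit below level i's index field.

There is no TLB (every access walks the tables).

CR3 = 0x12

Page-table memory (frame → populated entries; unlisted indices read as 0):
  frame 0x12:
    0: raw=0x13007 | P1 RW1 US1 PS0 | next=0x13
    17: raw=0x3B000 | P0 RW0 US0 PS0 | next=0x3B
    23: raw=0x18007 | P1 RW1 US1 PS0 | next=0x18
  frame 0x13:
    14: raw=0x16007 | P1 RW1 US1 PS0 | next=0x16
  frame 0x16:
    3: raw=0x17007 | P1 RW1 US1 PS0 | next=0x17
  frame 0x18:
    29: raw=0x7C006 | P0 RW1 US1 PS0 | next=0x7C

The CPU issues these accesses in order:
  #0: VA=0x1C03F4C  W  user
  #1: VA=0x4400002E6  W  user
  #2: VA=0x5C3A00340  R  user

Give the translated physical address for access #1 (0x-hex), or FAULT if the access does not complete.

Walk each access:
#0 VA=0x1C03F4C (w,user):
  L0 @0x12[0] → 0x13007  P=1,RW=1,US=1,PS=0
  L1 @0x13[14] → 0x16007  P=1,RW=1,US=1,PS=0
  L2 @0x16[3] → 0x17007  P=1,RW=1,US=1,PS=0
  ⇒ phys 0x17F4C  [3 reads]
#1 VA=0x4400002E6 (w,user):
  L0 @0x12[17] → 0x3B000  P=0,RW=0,US=0,PS=0
  ⇒ fault: PAGE_NOT_PRESENT  — 1 lookups
#2 VA=0x5C3A00340 (r,user):
  L0 @0x12[23] → 0x18007  P=1,RW=1,US=1,PS=0
  L1 @0x18[29] → 0x7C006  P=0,RW=1,US=1,PS=0
  ⇒ fault: PAGE_NOT_PRESENT  — 2 lookups

Access #1 PA: FAULT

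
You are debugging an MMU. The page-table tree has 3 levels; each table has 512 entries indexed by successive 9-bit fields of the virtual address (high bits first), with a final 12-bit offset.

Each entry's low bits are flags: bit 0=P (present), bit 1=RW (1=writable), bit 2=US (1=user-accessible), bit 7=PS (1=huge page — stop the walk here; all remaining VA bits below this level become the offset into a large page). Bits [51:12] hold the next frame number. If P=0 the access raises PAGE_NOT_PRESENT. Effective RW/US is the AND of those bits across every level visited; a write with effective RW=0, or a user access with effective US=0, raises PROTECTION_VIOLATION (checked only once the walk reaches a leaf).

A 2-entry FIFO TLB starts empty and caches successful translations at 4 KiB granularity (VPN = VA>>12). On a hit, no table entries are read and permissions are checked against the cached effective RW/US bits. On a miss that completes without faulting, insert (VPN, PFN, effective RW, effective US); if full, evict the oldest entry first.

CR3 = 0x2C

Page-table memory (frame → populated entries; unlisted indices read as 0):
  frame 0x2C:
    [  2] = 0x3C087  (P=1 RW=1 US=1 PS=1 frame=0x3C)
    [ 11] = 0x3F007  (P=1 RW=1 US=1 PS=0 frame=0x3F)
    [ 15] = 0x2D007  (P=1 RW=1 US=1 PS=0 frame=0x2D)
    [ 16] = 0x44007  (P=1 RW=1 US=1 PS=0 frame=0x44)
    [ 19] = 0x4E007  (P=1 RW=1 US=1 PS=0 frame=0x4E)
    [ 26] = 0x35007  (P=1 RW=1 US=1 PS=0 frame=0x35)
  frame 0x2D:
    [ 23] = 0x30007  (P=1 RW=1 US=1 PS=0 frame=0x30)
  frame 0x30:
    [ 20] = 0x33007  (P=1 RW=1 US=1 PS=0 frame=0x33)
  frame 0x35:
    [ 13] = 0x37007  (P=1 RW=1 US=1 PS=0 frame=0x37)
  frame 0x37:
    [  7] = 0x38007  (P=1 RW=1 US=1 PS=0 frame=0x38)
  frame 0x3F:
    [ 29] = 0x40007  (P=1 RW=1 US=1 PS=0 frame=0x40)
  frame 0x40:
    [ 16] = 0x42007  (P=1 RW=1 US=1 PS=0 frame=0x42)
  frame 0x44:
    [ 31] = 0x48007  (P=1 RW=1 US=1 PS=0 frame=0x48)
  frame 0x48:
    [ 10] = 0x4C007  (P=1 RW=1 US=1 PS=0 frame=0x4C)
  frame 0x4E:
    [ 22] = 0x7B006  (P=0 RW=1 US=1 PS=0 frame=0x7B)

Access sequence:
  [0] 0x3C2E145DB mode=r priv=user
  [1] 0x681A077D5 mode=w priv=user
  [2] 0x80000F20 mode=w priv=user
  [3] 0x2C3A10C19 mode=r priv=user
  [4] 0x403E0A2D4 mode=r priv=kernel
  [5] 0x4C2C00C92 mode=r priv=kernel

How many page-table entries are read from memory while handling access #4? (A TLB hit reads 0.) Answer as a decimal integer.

Per-access translation:
#0 VA=0x3C2E145DB (r,user):
  L0 @0x2C[15] → 0x2D007  P=1,RW=1,US=1,PS=0
  L1 @0x2D[23] → 0x30007  P=1,RW=1,US=1,PS=0
  L2 @0x30[20] → 0x33007  P=1,RW=1,US=1,PS=0
  ⇒ phys 0x335DB  [3 reads]
#1 VA=0x681A077D5 (w,user):
  L0 @0x2C[26] → 0x35007  P=1,RW=1,US=1,PS=0
  L1 @0x35[13] → 0x37007  P=1,RW=1,US=1,PS=0
  L2 @0x37[7] → 0x38007  P=1,RW=1,US=1,PS=0
  ⇒ phys 0x387D5  [3 reads]
#2 VA=0x80000F20 (w,user):
  L0 @0x2C[2] → 0x3C087  P=1,RW=1,US=1,PS=1
  ⇒ phys 0x3CF20 (huge @L0)  [1 reads]
#3 VA=0x2C3A10C19 (r,user):
  L0 @0x2C[11] → 0x3F007  P=1,RW=1,US=1,PS=0
  L1 @0x3F[29] → 0x40007  P=1,RW=1,US=1,PS=0
  L2 @0x40[16] → 0x42007  P=1,RW=1,US=1,PS=0
  ⇒ phys 0x42C19  [3 reads]
#4 VA=0x403E0A2D4 (r,kernel):
  L0 @0x2C[16] → 0x44007  P=1,RW=1,US=1,PS=0
  L1 @0x44[31] → 0x48007  P=1,RW=1,US=1,PS=0
  L2 @0x48[10] → 0x4C007  P=1,RW=1,US=1,PS=0
  ⇒ phys 0x4C2D4  [3 reads]
#5 VA=0x4C2C00C92 (r,kernel):
  L0 @0x2C[19] → 0x4E007  P=1,RW=1,US=1,PS=0
  L1 @0x4E[22] → 0x7B006  P=0,RW=1,US=1,PS=0
  ✗ PAGE_NOT_PRESENT  [2 reads]

Entries read for #4: 3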